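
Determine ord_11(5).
Powers of 5 mod 11: 5^1≡5, 5^2≡3, 5^3≡4, 5^4≡9, 5^5≡1. Order = 5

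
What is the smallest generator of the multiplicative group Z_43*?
g = 3. For each prime q|42: 3^{21}≡42, 3^{14}≡36, 3^{6}≡41, none ≡ 1, so ord_43(3) = 42 and 3 is a primitive root.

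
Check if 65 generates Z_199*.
65^{99} ≡ 1 mod 199 and 99 < 198, so ord_199(65) = 99 ≠ 198 and 65 is not a primitive root.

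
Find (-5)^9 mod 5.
By repeated squaring mod 5: (-5)^{1}≡0, (-5)^{2}≡0, (-5)^{4}≡0, (-5)^{8}≡0. Then (-5)^{9} = (-5)^{8+1} ≡ 0 × 0 ≡ 0 mod 5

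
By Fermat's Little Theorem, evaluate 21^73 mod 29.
By Fermat: 21^{28} ≡ 1 (mod 29). 73 = 2×28 + 17. So 21^{73} ≡ 21^{17} ≡ 19 (mod 29)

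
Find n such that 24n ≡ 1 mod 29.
Since 29 is prime, by Fermat 24^(-1) ≡ 24^{27} ≡ 23 mod 29. Verify: 24 × 23 = 552 ≡ 1 mod 29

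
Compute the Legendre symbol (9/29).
(9/29) = 9^{14} mod 29 = 1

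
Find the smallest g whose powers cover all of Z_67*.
g = 2. Powers: [2, 4, 8, 16, 32, 64, 61, 55, 43, ...] generates all 66 non-zero residues.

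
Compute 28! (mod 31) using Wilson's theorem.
(30)! = (28)! × (29) × (30) ≡ -1 (mod 31). So (28)! ≡ -1 × [(30)(29)]^(-1) ≡ 15 (mod 31)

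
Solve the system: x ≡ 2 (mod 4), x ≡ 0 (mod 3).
M = 4 × 3 = 12. M₁ = 3, y₁ ≡ 3 (mod 4). M₂ = 4, y₂ ≡ 1 (mod 3). x = 2×3×3 + 0×4×1 ≡ 6 (mod 12)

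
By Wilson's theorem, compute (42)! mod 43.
By Wilson's theorem, (42)! ≡ -1 ≡ 42 mod 43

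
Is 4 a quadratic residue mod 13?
By Euler's criterion: 4^{6} ≡ 1 (mod 13). Since this equals 1, 4 is a QR.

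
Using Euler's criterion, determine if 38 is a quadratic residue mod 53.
By Euler's criterion: 38^{26} ≡ 1 (mod 53). Since this equals 1, 38 is a QR.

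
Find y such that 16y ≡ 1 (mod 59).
Since 59 is prime, by Fermat 16^(-1) ≡ 16^{57} ≡ 48 (mod 59). Verify: 16 × 48 = 768 ≡ 1 (mod 59)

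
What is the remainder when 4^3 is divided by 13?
4^{3} = 64 ≡ 12 (mod 13)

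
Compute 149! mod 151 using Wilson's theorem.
(150)! = (149)! × (150) ≡ -1 mod 151. So (149)! ≡ -1 × (150)^(-1) ≡ (-1)×(-1) = 1 mod 151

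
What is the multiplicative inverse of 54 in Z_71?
Since 71 is prime, by Fermat 54^(-1) ≡ 54^{69} ≡ 25 (mod 71). Verify: 54 × 25 = 1350 ≡ 1 (mod 71)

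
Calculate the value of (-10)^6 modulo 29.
By repeated squaring (mod 29): (-10)^{1}≡19, (-10)^{2}≡13, (-10)^{4}≡24. Then (-10)^{6} = (-10)^{4+2} ≡ 24 × 13 ≡ 22 (mod 29)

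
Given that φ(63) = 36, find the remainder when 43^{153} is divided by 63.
By Euler: 43^{36} ≡ 1 (mod 63) since gcd(43, 63) = 1. 153 = 4×36 + 9. So 43^{153} ≡ 43^{9} ≡ 1 (mod 63)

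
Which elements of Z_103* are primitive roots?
There are φ(102) = 32 primitive roots mod 103: {5, 6, 11, 12, 20, 21, 35, 40, 43, 44, 45, 48, 51, 53, 54, 62, 65, 67, 70, 71, 74, 75, 77, 78, 84, 85, 86, 87, 88, 96, 99, 101}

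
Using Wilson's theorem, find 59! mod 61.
(60)! = (59)! × (60) ≡ -1 mod 61. So (59)! ≡ -1 × (60)^(-1) ≡ (-1)×(-1) = 1 mod 61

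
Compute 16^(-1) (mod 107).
Since 107 is prime, by Fermat 16^(-1) ≡ 16^{105} ≡ 87 (mod 107). Verify: 16 × 87 = 1392 ≡ 1 (mod 107)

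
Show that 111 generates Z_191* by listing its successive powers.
111^1, 111^2, ..., 111^{190} mod 191: [111, 97, 71, 50, 11, 75, 112, 17, 168, 121, 61, 86, 187, 129, 185, 98, 182, 147, 82, 125, 123, 92, 89, 138, 38, 16, 57, 24, 181, 36, 176, 54, 73, 81, 14, 26, 21, 39, 127, 154, 95, 40, 47, 60, 166, 90, 58, 135, 87, 107, 35, 65, 148, 2, 31, 3, 142, 100, 22, 150, 33, 34, 145, 51, 122, 172, 183, 67, 179, 5, 173, 103, 164, 59, 55, 184, 178, 85, 76, 32, 114, 48, 171, 72, 161, 108, 146, 162, 28, 52, 42, 78, 63, 117, 190, 80, 94, 120, 141, 180, 116, 79, 174, 23, 70, 130, 105, 4, 62, 6, 93, 9, 44, 109, 66, 68, 99, 102, 53, 153, 175, 134, 167, 10, 155, 15, 137, 118, 110, 177, 165, 170, 152, 64, 37, 96, 151, 144, 131, 25, 101, 133, 56, 104, 84, 156, 126, 43, 189, 160, 188, 49, 91, 169, 41, 158, 157, 46, 140, 69, 19, 8, 124, 12, 186, 18, 88, 27, 132, 136, 7, 13, 106, 115, 159, 77, 143, 20, 119, 30, 83, 45, 29, 163, 139, 149, 113, 128, 74, 1]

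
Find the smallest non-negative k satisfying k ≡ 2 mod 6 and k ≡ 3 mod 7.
M = 6 × 7 = 42. M₁ = 7, y₁ ≡ 1 mod 6. M₂ = 6, y₂ ≡ 6 mod 7. k = 2×7×1 + 3×6×6 ≡ 38 mod 42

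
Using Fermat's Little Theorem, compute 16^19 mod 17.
By Fermat: 16^{16} ≡ 1 (mod 17). So 16^{19} = 16^{16} · 16^{3} ≡ 16^{3} ≡ 16 (mod 17)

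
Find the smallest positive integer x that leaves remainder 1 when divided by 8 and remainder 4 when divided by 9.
M = 8 × 9 = 72. M₁ = 9, y₁ ≡ 1 mod 8. M₂ = 8, y₂ ≡ 8 mod 9. x = 1×9×1 + 4×8×8 ≡ 49 mod 72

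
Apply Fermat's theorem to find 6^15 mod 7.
By Fermat: 6^{6} ≡ 1 mod 7. 15 = 2×6 + 3. So 6^{15} ≡ 6^{3} ≡ 6 mod 7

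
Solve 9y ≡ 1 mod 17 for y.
Since 17 is prime, by Fermat 9^(-1) ≡ 9^{15} ≡ 2 mod 17. Verify: 9 × 2 = 18 ≡ 1 mod 17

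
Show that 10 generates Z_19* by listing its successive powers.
10^1, 10^2, ..., 10^{18} mod 19: [10, 5, 12, 6, 3, 11, 15, 17, 18, 9, 14, 7, 13, 16, 8, 4, 2, 1]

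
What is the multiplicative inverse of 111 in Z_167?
Since 167 is prime, by Fermat 111^(-1) ≡ 111^{165} ≡ 164 mod 167. Verify: 111 × 164 = 18204 ≡ 1 mod 167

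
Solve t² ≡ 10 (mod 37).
The square roots of 10 mod 37 are 26 and 11. Verify: 26² = 676 ≡ 10 (mod 37)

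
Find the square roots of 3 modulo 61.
The square roots of 3 mod 61 are 8 and 53. Verify: 8² = 64 ≡ 3 mod 61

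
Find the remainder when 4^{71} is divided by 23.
By Fermat: 4^{22} ≡ 1 mod 23. 71 = 3×22 + 5. So 4^{71} ≡ 4^{5} ≡ 12 mod 23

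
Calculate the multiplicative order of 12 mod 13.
Powers of 12 mod 13: 12^1≡12, 12^2≡1. So the order of 12 is 2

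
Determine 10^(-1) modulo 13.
Since 13 is prime, by Fermat 10^(-1) ≡ 10^{11} ≡ 4 mod 13. Verify: 10 × 4 = 40 ≡ 1 mod 13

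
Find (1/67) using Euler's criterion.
(1/67) = 1^{33} mod 67 = 1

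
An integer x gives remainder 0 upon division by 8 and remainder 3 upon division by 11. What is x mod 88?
M = 8 × 11 = 88. M₁ = 11, y₁ ≡ 3 mod 8. M₂ = 8, y₂ ≡ 7 mod 11. x = 0×11×3 + 3×8×7 ≡ 80 mod 88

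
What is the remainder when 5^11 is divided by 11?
Using Fermat: 5^{10} ≡ 1 mod 11. 11 ≡ 1 mod 10. So 5^{11} ≡ 5^{1} ≡ 5 mod 11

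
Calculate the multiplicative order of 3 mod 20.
Powers of 3 mod 20: 3^1≡3, 3^2≡9, 3^3≡7, 3^4≡1. So the order of 3 is 4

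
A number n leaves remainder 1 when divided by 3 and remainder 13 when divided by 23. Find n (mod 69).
M = 3 × 23 = 69. M₁ = 23, y₁ ≡ 2 (mod 3). M₂ = 3, y₂ ≡ 8 (mod 23). n = 1×23×2 + 13×3×8 ≡ 13 (mod 69)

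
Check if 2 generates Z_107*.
ord_107(2) divides 106. For each prime q|106: 2^{53}≡106, 2^{2}≡4, none ≡ 1. So 2 has order 106 and is a primitive root mod 107.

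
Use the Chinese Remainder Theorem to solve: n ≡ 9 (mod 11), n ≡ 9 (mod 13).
M = 11 × 13 = 143. M₁ = 13, y₁ ≡ 6 (mod 11). M₂ = 11, y₂ ≡ 6 (mod 13). n = 9×13×6 + 9×11×6 ≡ 9 (mod 143)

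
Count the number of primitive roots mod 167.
A prime p has φ(p-1) primitive roots; here φ(166) = 82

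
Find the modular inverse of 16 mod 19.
Since 19 is prime, by Fermat 16^(-1) ≡ 16^{17} ≡ 6 mod 19. Verify: 16 × 6 = 96 ≡ 1 mod 19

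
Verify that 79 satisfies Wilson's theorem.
(78)! mod 79 = 78. Since this equals -1 mod 79, Wilson confirms 79 is prime.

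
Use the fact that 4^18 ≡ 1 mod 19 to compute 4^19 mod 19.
By Fermat: 4^{18} ≡ 1 mod 19. So 4^{19} = 4^{18} · 4^{1} ≡ 4^{1} ≡ 4 mod 19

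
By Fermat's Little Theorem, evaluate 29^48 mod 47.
By Fermat: 29^{46} ≡ 1 (mod 47). So 29^{48} = 29^{46} · 29^{2} ≡ 29^{2} ≡ 42 (mod 47)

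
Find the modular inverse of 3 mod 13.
Since 13 is prime, by Fermat 3^(-1) ≡ 3^{11} ≡ 9 (mod 13). Verify: 3 × 9 = 27 ≡ 1 (mod 13)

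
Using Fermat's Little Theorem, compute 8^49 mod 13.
By Fermat: 8^{12} ≡ 1 mod 13. 49 = 4×12 + 1. So 8^{49} ≡ 8^{1} ≡ 8 mod 13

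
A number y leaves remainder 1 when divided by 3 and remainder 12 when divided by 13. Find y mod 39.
M = 3 × 13 = 39. M₁ = 13, y₁ ≡ 1 mod 3. M₂ = 3, y₂ ≡ 9 mod 13. y = 1×13×1 + 12×3×9 ≡ 25 mod 39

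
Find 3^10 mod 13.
By repeated squaring mod 13: 3^{1}≡3, 3^{2}≡9, 3^{4}≡3, 3^{8}≡9. Then 3^{10} = 3^{8+2} ≡ 9 × 9 ≡ 3 mod 13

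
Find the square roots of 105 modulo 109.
The square roots of 105 mod 109 are 66 and 43. Verify: 66² = 4356 ≡ 105 (mod 109)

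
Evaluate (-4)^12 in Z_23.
By repeated squaring (mod 23): (-4)^{1}≡19, (-4)^{2}≡16, (-4)^{4}≡3, (-4)^{8}≡9. Then (-4)^{12} = (-4)^{8+4} ≡ 9 × 3 ≡ 4 (mod 23)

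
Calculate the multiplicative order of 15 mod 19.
Powers of 15 mod 19: 15^1≡15, 15^2≡16, 15^3≡12, 15^4≡9, 15^5≡2, 15^6≡11, 15^7≡13, 15^8≡5, 15^9≡18, 15^10≡4, 15^11≡3, 15^12≡7, 15^13≡10, 15^14≡17, 15^15≡8, 15^16≡6, 15^17≡14, 15^18≡1. ord_19(15) = 18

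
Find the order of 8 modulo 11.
Powers of 8 mod 11: 8^1≡8, 8^2≡9, 8^3≡6, 8^4≡4, 8^5≡10, 8^6≡3, 8^7≡2, 8^8≡5, 8^9≡7, 8^10≡1. Order = 10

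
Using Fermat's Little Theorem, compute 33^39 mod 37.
By Fermat: 33^{36} ≡ 1 mod 37. So 33^{39} = 33^{36} · 33^{3} ≡ 33^{3} ≡ 10 mod 37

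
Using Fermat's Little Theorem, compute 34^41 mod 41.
By Fermat: 34^{40} ≡ 1 mod 41. So 34^{41} = 34^{40} · 34^{1} ≡ 34^{1} ≡ 34 mod 41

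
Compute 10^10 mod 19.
By repeated squaring (mod 19): 10^{1}≡10, 10^{2}≡5, 10^{4}≡6, 10^{8}≡17. Then 10^{10} = 10^{8+2} ≡ 17 × 5 ≡ 9 (mod 19)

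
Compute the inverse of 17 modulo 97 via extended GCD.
Extended GCD: 17(40) + 97(-7) = 1. So 17^(-1) ≡ 40 (mod 97). Verify: 17 × 40 = 680 ≡ 1 (mod 97)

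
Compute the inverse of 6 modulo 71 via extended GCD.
Extended GCD: 6(12) + 71(-1) = 1. So 6^(-1) ≡ 12 mod 71. Verify: 6 × 12 = 72 ≡ 1 mod 71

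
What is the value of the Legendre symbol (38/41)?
(38/41) = 38^{20} mod 41 = -1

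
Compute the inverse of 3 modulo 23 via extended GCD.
Extended GCD: 3(8) + 23(-1) = 1. So 3^(-1) ≡ 8 mod 23. Verify: 3 × 8 = 24 ≡ 1 mod 23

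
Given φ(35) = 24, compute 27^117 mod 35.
By Euler: 27^{24} ≡ 1 mod 35 since gcd(27, 35) = 1. 117 = 4×24 + 21. So 27^{117} ≡ 27^{21} ≡ 27 mod 35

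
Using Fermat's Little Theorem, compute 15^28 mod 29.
By Fermat's Little Theorem, 15^{28} ≡ 1 (mod 29) since 29 is prime and gcd(15, 29) = 1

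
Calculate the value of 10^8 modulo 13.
By repeated squaring (mod 13): 10^{1}≡10, 10^{2}≡9, 10^{4}≡3, 10^{8}≡9. So 10^{8} ≡ 9 (mod 13)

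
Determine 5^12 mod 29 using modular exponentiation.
By repeated squaring mod 29: 5^{1}≡5, 5^{2}≡25, 5^{4}≡16, 5^{8}≡24. Then 5^{12} = 5^{8+4} ≡ 24 × 16 ≡ 7 mod 29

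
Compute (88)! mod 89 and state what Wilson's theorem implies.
(88)! mod 89 = 88. Since this equals -1 mod 89, Wilson confirms 89 is prime.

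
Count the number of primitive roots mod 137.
There are φ(137-1) = φ(136) = 64 primitive roots modulo 137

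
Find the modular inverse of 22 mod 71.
Since 71 is prime, by Fermat 22^(-1) ≡ 22^{69} ≡ 42 mod 71. Verify: 22 × 42 = 924 ≡ 1 mod 71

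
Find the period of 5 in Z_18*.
Powers of 5 mod 18: 5^1≡5, 5^2≡7, 5^3≡17, 5^4≡13, 5^5≡11, 5^6≡1. Order = 6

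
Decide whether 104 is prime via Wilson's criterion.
(103)! mod 104 = 0. Since 0 ≢ -1 (mod 104), 104 is not prime.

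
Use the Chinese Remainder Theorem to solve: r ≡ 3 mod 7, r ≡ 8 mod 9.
M = 7 × 9 = 63. M₁ = 9, y₁ ≡ 4 mod 7. M₂ = 7, y₂ ≡ 4 mod 9. r = 3×9×4 + 8×7×4 ≡ 17 mod 63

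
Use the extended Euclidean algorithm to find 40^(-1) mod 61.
Extended GCD: 40(29) + 61(-19) = 1. So 40^(-1) ≡ 29 (mod 61). Verify: 40 × 29 = 1160 ≡ 1 (mod 61)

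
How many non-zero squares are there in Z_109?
Exactly half the non-zero residues mod a prime are QRs: (109-1)/2 = 54.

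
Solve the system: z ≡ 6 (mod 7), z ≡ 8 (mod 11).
M = 7 × 11 = 77. M₁ = 11, y₁ ≡ 2 (mod 7). M₂ = 7, y₂ ≡ 8 (mod 11). z = 6×11×2 + 8×7×8 ≡ 41 (mod 77)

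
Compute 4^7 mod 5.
Using Fermat: 4^{4} ≡ 1 mod 5. 7 ≡ 3 mod 4. So 4^{7} ≡ 4^{3} ≡ 4 mod 5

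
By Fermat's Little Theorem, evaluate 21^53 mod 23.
By Fermat: 21^{22} ≡ 1 (mod 23). 53 = 2×22 + 9. So 21^{53} ≡ 21^{9} ≡ 17 (mod 23)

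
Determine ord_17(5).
Powers of 5 mod 17: 5^1≡5, 5^2≡8, 5^3≡6, 5^4≡13, 5^5≡14, 5^6≡2, 5^7≡10, 5^8≡16, 5^9≡12, 5^10≡9, 5^11≡11, 5^12≡4, 5^13≡3, 5^14≡15, 5^15≡7, 5^16≡1. ord_17(5) = 16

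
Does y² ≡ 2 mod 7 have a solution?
By Euler's criterion: 2^{3} ≡ 1 mod 7. Since this equals 1, 2 is a QR.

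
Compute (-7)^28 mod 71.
By repeated squaring (mod 71): (-7)^{1}≡64, (-7)^{2}≡49, (-7)^{4}≡58, (-7)^{8}≡27, (-7)^{16}≡19. Then (-7)^{28} = (-7)^{16+8+4} ≡ 19 × 27 × 58 ≡ 5 (mod 71)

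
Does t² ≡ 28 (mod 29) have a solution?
By Euler's criterion: 28^{14} ≡ 1 (mod 29). Since this equals 1, 28 is a QR.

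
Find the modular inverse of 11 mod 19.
Since 19 is prime, by Fermat 11^(-1) ≡ 11^{17} ≡ 7 (mod 19). Verify: 11 × 7 = 77 ≡ 1 (mod 19)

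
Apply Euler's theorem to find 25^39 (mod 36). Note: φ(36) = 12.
By Euler: 25^{12} ≡ 1 (mod 36) since gcd(25, 36) = 1. 39 = 3×12 + 3. So 25^{39} ≡ 25^{3} ≡ 1 (mod 36)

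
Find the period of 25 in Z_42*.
Powers of 25 mod 42: 25^1≡25, 25^2≡37, 25^3≡1. ord_42(25) = 3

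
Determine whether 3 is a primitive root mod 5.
ord_5(3) divides 4. For each prime q|4: 3^{2}≡4, none ≡ 1. So 3 has order 4 and is a primitive root mod 5.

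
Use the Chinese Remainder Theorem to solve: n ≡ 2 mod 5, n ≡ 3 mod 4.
M = 5 × 4 = 20. M₁ = 4, y₁ ≡ 4 mod 5. M₂ = 5, y₂ ≡ 1 mod 4. n = 2×4×4 + 3×5×1 ≡ 7 mod 20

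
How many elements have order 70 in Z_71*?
Number of primitive roots mod 71 = φ(p-1) = φ(70) = 24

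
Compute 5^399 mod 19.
Using Fermat: 5^{18} ≡ 1 (mod 19). 399 ≡ 3 (mod 18). So 5^{399} ≡ 5^{3} ≡ 11 (mod 19)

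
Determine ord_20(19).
Powers of 19 mod 20: 19^1≡19, 19^2≡1. Order = 2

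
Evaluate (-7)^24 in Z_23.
Using Fermat: (-7)^{22} ≡ 1 mod 23. 24 ≡ 2 mod 22. So (-7)^{24} ≡ (-7)^{2} ≡ 3 mod 23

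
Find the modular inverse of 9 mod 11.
Since 11 is prime, by Fermat 9^(-1) ≡ 9^{9} ≡ 5 (mod 11). Verify: 9 × 5 = 45 ≡ 1 (mod 11)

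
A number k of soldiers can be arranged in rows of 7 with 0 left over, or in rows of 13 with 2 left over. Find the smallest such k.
M = 7 × 13 = 91. M₁ = 13, y₁ ≡ 6 mod 7. M₂ = 7, y₂ ≡ 2 mod 13. k = 0×13×6 + 2×7×2 ≡ 28 mod 91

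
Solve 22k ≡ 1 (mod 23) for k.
Since 23 is prime, by Fermat 22^(-1) ≡ 22^{21} ≡ 22 (mod 23). Verify: 22 × 22 = 484 ≡ 1 (mod 23)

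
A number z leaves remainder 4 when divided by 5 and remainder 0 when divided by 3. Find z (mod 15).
M = 5 × 3 = 15. M₁ = 3, y₁ ≡ 2 (mod 5). M₂ = 5, y₂ ≡ 2 (mod 3). z = 4×3×2 + 0×5×2 ≡ 9 (mod 15)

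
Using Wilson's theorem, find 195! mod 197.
(196)! = (195)! × (196) ≡ -1 mod 197. So (195)! ≡ -1 × (196)^(-1) ≡ (-1)×(-1) = 1 mod 197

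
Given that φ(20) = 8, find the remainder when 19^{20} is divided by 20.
By Euler: 19^{8} ≡ 1 mod 20 since gcd(19, 20) = 1. 20 = 2×8 + 4. So 19^{20} ≡ 19^{4} ≡ 1 mod 20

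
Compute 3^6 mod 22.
By repeated squaring mod 22: 3^{1}≡3, 3^{2}≡9, 3^{4}≡15. Then 3^{6} = 3^{4+2} ≡ 15 × 9 ≡ 3 mod 22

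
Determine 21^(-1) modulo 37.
Since 37 is prime, by Fermat 21^(-1) ≡ 21^{35} ≡ 30 mod 37. Verify: 21 × 30 = 630 ≡ 1 mod 37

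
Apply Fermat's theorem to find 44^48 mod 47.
By Fermat: 44^{46} ≡ 1 mod 47. So 44^{48} = 44^{46} · 44^{2} ≡ 44^{2} ≡ 9 mod 47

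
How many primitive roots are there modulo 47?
There are φ(47-1) = φ(46) = 22 primitive roots modulo 47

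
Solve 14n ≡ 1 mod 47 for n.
Since 47 is prime, by Fermat 14^(-1) ≡ 14^{45} ≡ 37 mod 47. Verify: 14 × 37 = 518 ≡ 1 mod 47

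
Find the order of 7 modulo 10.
Powers of 7 mod 10: 7^1≡7, 7^2≡9, 7^3≡3, 7^4≡1. ord_10(7) = 4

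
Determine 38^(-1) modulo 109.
Since 109 is prime, by Fermat 38^(-1) ≡ 38^{107} ≡ 66 (mod 109). Verify: 38 × 66 = 2508 ≡ 1 (mod 109)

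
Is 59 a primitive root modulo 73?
ord_73(59) divides 72. For each prime q|72: 59^{36}≡72, 59^{24}≡64, none ≡ 1. So 59 has order 72 and is a primitive root mod 73.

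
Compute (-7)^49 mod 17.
Using Fermat: (-7)^{16} ≡ 1 mod 17. 49 ≡ 1 mod 16. So (-7)^{49} ≡ (-7)^{1} ≡ 10 mod 17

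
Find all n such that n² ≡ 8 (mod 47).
The square roots of 8 mod 47 are 14 and 33. Verify: 14² = 196 ≡ 8 (mod 47)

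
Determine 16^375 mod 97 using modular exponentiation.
Using Fermat: 16^{96} ≡ 1 (mod 97). 375 ≡ 87 (mod 96). So 16^{375} ≡ 16^{87} ≡ 22 (mod 97)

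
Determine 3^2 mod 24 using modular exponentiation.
3^{2} = 9 ≡ 9 mod 24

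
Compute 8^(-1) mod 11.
Since 11 is prime, by Fermat 8^(-1) ≡ 8^{9} ≡ 7 mod 11. Verify: 8 × 7 = 56 ≡ 1 mod 11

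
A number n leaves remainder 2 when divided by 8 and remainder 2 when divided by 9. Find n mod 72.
M = 8 × 9 = 72. M₁ = 9, y₁ ≡ 1 mod 8. M₂ = 8, y₂ ≡ 8 mod 9. n = 2×9×1 + 2×8×8 ≡ 2 mod 72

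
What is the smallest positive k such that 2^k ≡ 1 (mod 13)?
Powers of 2 mod 13: 2^1≡2, 2^2≡4, 2^3≡8, 2^4≡3, 2^5≡6, 2^6≡12, 2^7≡11, 2^8≡9, 2^9≡5, 2^10≡10, 2^11≡7, 2^12≡1. Order = 12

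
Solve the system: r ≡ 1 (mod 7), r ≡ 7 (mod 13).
M = 7 × 13 = 91. M₁ = 13, y₁ ≡ 6 (mod 7). M₂ = 7, y₂ ≡ 2 (mod 13). r = 1×13×6 + 7×7×2 ≡ 85 (mod 91)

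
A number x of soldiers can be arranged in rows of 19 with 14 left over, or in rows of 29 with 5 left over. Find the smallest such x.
M = 19 × 29 = 551. M₁ = 29, y₁ ≡ 2 (mod 19). M₂ = 19, y₂ ≡ 26 (mod 29). x = 14×29×2 + 5×19×26 ≡ 527 (mod 551)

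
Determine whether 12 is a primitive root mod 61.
12^{15} ≡ 1 mod 61 and 15 < 60, so ord_61(12) = 15 ≠ 60 and 12 is not a primitive root.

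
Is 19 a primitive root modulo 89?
ord_89(19) divides 88. For each prime q|88: 19^{44}≡88, 19^{8}≡2, none ≡ 1. So 19 has order 88 and is a primitive root mod 89.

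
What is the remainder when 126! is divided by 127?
By Wilson's theorem, (126)! ≡ -1 ≡ 126 (mod 127)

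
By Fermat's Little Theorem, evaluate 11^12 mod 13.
By Fermat's Little Theorem, 11^{12} ≡ 1 (mod 13) since 13 is prime and gcd(11, 13) = 1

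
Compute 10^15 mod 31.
By repeated squaring mod 31: 10^{1}≡10, 10^{2}≡7, 10^{4}≡18, 10^{8}≡14. Then 10^{15} = 10^{8+4+2+1} ≡ 14 × 18 × 7 × 10 ≡ 1 mod 31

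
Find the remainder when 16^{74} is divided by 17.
By Fermat: 16^{16} ≡ 1 mod 17. 74 = 4×16 + 10. So 16^{74} ≡ 16^{10} ≡ 1 mod 17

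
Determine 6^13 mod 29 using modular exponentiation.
By repeated squaring (mod 29): 6^{1}≡6, 6^{2}≡7, 6^{4}≡20, 6^{8}≡23. Then 6^{13} = 6^{8+4+1} ≡ 23 × 20 × 6 ≡ 5 (mod 29)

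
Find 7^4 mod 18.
7^{4} = 2401 ≡ 7 mod 18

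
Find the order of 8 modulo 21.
Powers of 8 mod 21: 8^1≡8, 8^2≡1. So the order of 8 is 2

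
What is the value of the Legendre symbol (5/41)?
(5/41) = 5^{20} mod 41 = 1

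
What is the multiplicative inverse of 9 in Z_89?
Since 89 is prime, by Fermat 9^(-1) ≡ 9^{87} ≡ 10 mod 89. Verify: 9 × 10 = 90 ≡ 1 mod 89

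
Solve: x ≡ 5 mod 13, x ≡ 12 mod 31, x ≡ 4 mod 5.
M = 13 × 31 × 5 = 2015. M₁ = 155, y₁ ≡ 12 mod 13. M₂ = 65, y₂ ≡ 21 mod 31. M₃ = 403, y₃ ≡ 2 mod 5. x = 5×155×12 + 12×65×21 + 4×403×2 ≡ 694 mod 2015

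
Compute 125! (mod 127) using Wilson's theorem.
(126)! = (125)! × (126) ≡ -1 (mod 127). So (125)! ≡ -1 × (126)^(-1) ≡ (-1)×(-1) = 1 (mod 127)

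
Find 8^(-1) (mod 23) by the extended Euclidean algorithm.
Extended GCD: 8(3) + 23(-1) = 1. So 8^(-1) ≡ 3 (mod 23). Verify: 8 × 3 = 24 ≡ 1 (mod 23)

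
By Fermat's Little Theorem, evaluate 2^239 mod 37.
By Fermat: 2^{36} ≡ 1 (mod 37). 239 ≡ 23 (mod 36). So 2^{239} ≡ 2^{23} ≡ 5 (mod 37)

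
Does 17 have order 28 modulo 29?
17^{4} ≡ 1 (mod 29) and 4 < 28, so ord_29(17) = 4 ≠ 28 and 17 is not a primitive root.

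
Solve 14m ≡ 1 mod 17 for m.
Since 17 is prime, by Fermat 14^(-1) ≡ 14^{15} ≡ 11 mod 17. Verify: 14 × 11 = 154 ≡ 1 mod 17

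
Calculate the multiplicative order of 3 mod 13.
Powers of 3 mod 13: 3^1≡3, 3^2≡9, 3^3≡1. So the order of 3 is 3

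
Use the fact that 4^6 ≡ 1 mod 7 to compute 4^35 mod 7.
By Fermat: 4^{6} ≡ 1 mod 7. 35 = 5×6 + 5. So 4^{35} ≡ 4^{5} ≡ 2 mod 7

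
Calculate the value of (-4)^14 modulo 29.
By repeated squaring mod 29: (-4)^{1}≡25, (-4)^{2}≡16, (-4)^{4}≡24, (-4)^{8}≡25. Then (-4)^{14} = (-4)^{8+4+2} ≡ 25 × 24 × 16 ≡ 1 mod 29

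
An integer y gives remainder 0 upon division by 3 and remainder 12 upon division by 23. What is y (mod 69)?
M = 3 × 23 = 69. M₁ = 23, y₁ ≡ 2 (mod 3). M₂ = 3, y₂ ≡ 8 (mod 23). y = 0×23×2 + 12×3×8 ≡ 12 (mod 69)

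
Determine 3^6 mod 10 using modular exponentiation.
By repeated squaring mod 10: 3^{1}≡3, 3^{2}≡9, 3^{4}≡1. Then 3^{6} = 3^{4+2} ≡ 1 × 9 ≡ 9 mod 10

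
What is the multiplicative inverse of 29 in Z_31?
Since 31 is prime, by Fermat 29^(-1) ≡ 29^{29} ≡ 15 (mod 31). Verify: 29 × 15 = 435 ≡ 1 (mod 31)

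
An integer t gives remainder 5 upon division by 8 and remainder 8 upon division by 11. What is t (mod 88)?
M = 8 × 11 = 88. M₁ = 11, y₁ ≡ 3 (mod 8). M₂ = 8, y₂ ≡ 7 (mod 11). t = 5×11×3 + 8×8×7 ≡ 85 (mod 88)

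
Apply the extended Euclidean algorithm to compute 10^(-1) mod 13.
Extended GCD: 10(4) + 13(-3) = 1. So 10^(-1) ≡ 4 mod 13. Verify: 10 × 4 = 40 ≡ 1 mod 13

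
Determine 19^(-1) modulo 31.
Since 31 is prime, by Fermat 19^(-1) ≡ 19^{29} ≡ 18 (mod 31). Verify: 19 × 18 = 342 ≡ 1 (mod 31)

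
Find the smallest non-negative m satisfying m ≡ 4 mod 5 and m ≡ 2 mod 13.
M = 5 × 13 = 65. M₁ = 13, y₁ ≡ 2 mod 5. M₂ = 5, y₂ ≡ 8 mod 13. m = 4×13×2 + 2×5×8 ≡ 54 mod 65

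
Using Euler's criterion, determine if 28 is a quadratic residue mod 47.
By Euler's criterion: 28^{23} ≡ 1 (mod 47). Since this equals 1, 28 is a QR.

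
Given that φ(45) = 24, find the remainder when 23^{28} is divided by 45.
By Euler: 23^{24} ≡ 1 mod 45 since gcd(23, 45) = 1. 28 = 1×24 + 4. So 23^{28} ≡ 23^{4} ≡ 31 mod 45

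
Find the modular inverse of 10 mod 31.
Since 31 is prime, by Fermat 10^(-1) ≡ 10^{29} ≡ 28 mod 31. Verify: 10 × 28 = 280 ≡ 1 mod 31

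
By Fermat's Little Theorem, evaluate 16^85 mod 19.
By Fermat: 16^{18} ≡ 1 mod 19. 85 = 4×18 + 13. So 16^{85} ≡ 16^{13} ≡ 5 mod 19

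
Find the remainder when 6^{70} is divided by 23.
By Fermat: 6^{22} ≡ 1 (mod 23). 70 = 3×22 + 4. So 6^{70} ≡ 6^{4} ≡ 8 (mod 23)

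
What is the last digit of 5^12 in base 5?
By repeated squaring (mod 5): 5^{1}≡0, 5^{2}≡0, 5^{4}≡0, 5^{8}≡0. Then 5^{12} = 5^{8+4} ≡ 0 × 0 ≡ 0 (mod 5)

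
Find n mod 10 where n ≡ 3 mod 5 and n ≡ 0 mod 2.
M = 5 × 2 = 10. M₁ = 2, y₁ ≡ 3 mod 5. M₂ = 5, y₂ ≡ 1 mod 2. n = 3×2×3 + 0×5×1 ≡ 8 mod 10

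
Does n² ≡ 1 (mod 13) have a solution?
By Euler's criterion: 1^{6} ≡ 1 (mod 13). Since this equals 1, 1 is a QR.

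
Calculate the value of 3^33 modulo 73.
By repeated squaring (mod 73): 3^{1}≡3, 3^{2}≡9, 3^{4}≡8, 3^{8}≡64, 3^{16}≡8, 3^{32}≡64. Then 3^{33} = 3^{32+1} ≡ 64 × 3 ≡ 46 (mod 73)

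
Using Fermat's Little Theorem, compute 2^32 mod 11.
By Fermat: 2^{10} ≡ 1 mod 11. 32 = 3×10 + 2. So 2^{32} ≡ 2^{2} ≡ 4 mod 11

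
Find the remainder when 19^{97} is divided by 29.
By Fermat: 19^{28} ≡ 1 mod 29. 97 = 3×28 + 13. So 19^{97} ≡ 19^{13} ≡ 3 mod 29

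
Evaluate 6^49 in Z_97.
By repeated squaring mod 97: 6^{1}≡6, 6^{2}≡36, 6^{4}≡35, 6^{8}≡61, 6^{16}≡35, 6^{32}≡61. Then 6^{49} = 6^{32+16+1} ≡ 61 × 35 × 6 ≡ 6 mod 97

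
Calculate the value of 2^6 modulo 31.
By repeated squaring mod 31: 2^{1}≡2, 2^{2}≡4, 2^{4}≡16. Then 2^{6} = 2^{4+2} ≡ 16 × 4 ≡ 2 mod 31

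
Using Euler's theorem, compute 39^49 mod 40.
By Euler: 39^{16} ≡ 1 (mod 40) since gcd(39, 40) = 1. 49 = 3×16 + 1. So 39^{49} ≡ 39^{1} ≡ 39 (mod 40)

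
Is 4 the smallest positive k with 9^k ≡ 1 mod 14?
Powers of 9 mod 14: 9^1≡9, 9^2≡11, 9^3≡1. Already 9^3≡1, so the order is 3 < 4. No, the actual order is 3.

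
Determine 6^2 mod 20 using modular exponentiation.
6^{2} = 36 ≡ 16 (mod 20)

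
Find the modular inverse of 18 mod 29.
Since 29 is prime, by Fermat 18^(-1) ≡ 18^{27} ≡ 21 mod 29. Verify: 18 × 21 = 378 ≡ 1 mod 29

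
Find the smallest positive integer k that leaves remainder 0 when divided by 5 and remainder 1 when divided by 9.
M = 5 × 9 = 45. M₁ = 9, y₁ ≡ 4 (mod 5). M₂ = 5, y₂ ≡ 2 (mod 9). k = 0×9×4 + 1×5×2 ≡ 10 (mod 45)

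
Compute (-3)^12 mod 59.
By repeated squaring mod 59: (-3)^{1}≡56, (-3)^{2}≡9, (-3)^{4}≡22, (-3)^{8}≡12. Then (-3)^{12} = (-3)^{8+4} ≡ 12 × 22 ≡ 28 mod 59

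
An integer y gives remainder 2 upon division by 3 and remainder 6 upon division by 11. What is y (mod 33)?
M = 3 × 11 = 33. M₁ = 11, y₁ ≡ 2 (mod 3). M₂ = 3, y₂ ≡ 4 (mod 11). y = 2×11×2 + 6×3×4 ≡ 17 (mod 33)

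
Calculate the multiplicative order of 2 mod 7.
Powers of 2 mod 7: 2^1≡2, 2^2≡4, 2^3≡1. ord_7(2) = 3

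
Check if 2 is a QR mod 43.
By Euler's criterion: 2^{21} ≡ 42 mod 43. Since this equals -1 (≡ 42), 2 is not a QR.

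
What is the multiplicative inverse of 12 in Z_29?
Since 29 is prime, by Fermat 12^(-1) ≡ 12^{27} ≡ 17 mod 29. Verify: 12 × 17 = 204 ≡ 1 mod 29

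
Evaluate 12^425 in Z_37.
Using Fermat: 12^{36} ≡ 1 mod 37. 425 ≡ 29 mod 36. So 12^{425} ≡ 12^{29} ≡ 33 mod 37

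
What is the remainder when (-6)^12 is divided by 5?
Using Fermat: (-6)^{4} ≡ 1 mod 5. 12 ≡ 0 mod 4. So (-6)^{12} ≡ (-6)^{0} ≡ 1 mod 5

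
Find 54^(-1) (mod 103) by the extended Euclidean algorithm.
Extended GCD: 54(21) + 103(-11) = 1. So 54^(-1) ≡ 21 (mod 103). Verify: 54 × 21 = 1134 ≡ 1 (mod 103)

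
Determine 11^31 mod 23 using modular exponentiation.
Using Fermat: 11^{22} ≡ 1 mod 23. 31 ≡ 9 mod 22. So 11^{31} ≡ 11^{9} ≡ 19 mod 23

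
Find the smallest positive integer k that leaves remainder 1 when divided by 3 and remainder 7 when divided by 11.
M = 3 × 11 = 33. M₁ = 11, y₁ ≡ 2 (mod 3). M₂ = 3, y₂ ≡ 4 (mod 11). k = 1×11×2 + 7×3×4 ≡ 7 (mod 33)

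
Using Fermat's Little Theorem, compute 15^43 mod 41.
By Fermat: 15^{40} ≡ 1 (mod 41). So 15^{43} = 15^{40} · 15^{3} ≡ 15^{3} ≡ 13 (mod 41)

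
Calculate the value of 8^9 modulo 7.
Using Fermat: 8^{6} ≡ 1 (mod 7). 9 ≡ 3 (mod 6). So 8^{9} ≡ 8^{3} ≡ 1 (mod 7)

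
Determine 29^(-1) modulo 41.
Since 41 is prime, by Fermat 29^(-1) ≡ 29^{39} ≡ 17 (mod 41). Verify: 29 × 17 = 493 ≡ 1 (mod 41)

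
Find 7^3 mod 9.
7^{3} = 343 ≡ 1 mod 9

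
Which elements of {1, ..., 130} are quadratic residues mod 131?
QRs mod 131: {1, 3, 4, 5, 7, 9, 11, 12, 13, 15, 16, 20, 21, 25, 27, 28, 33, 34, 35, 36, 38, 39, 41, 43, 44, 45, 46, 48, 49, 52, 53, 55, 58, 59, 60, 61, 62, 63, 64, 65, 74, 75, 77, 80, 81, 84, 89, 91, 94, 99, 100, 101, 102, 105, 107, 108, 109, 112, 113, 114, 117, 121, 123, 125, 129}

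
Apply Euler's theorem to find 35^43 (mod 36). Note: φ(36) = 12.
By Euler: 35^{12} ≡ 1 (mod 36) since gcd(35, 36) = 1. 43 = 3×12 + 7. So 35^{43} ≡ 35^{7} ≡ 35 (mod 36)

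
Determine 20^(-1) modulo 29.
Since 29 is prime, by Fermat 20^(-1) ≡ 20^{27} ≡ 16 (mod 29). Verify: 20 × 16 = 320 ≡ 1 (mod 29)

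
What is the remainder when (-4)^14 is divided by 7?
Using Fermat: (-4)^{6} ≡ 1 (mod 7). 14 ≡ 2 (mod 6). So (-4)^{14} ≡ (-4)^{2} ≡ 2 (mod 7)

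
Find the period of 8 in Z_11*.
Powers of 8 mod 11: 8^1≡8, 8^2≡9, 8^3≡6, 8^4≡4, 8^5≡10, 8^6≡3, 8^7≡2, 8^8≡5, 8^9≡7, 8^10≡1. Order = 10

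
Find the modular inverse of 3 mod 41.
Since 41 is prime, by Fermat 3^(-1) ≡ 3^{39} ≡ 14 mod 41. Verify: 3 × 14 = 42 ≡ 1 mod 41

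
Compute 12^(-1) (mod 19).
Since 19 is prime, by Fermat 12^(-1) ≡ 12^{17} ≡ 8 (mod 19). Verify: 12 × 8 = 96 ≡ 1 (mod 19)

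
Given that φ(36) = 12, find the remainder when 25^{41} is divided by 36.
By Euler: 25^{12} ≡ 1 (mod 36) since gcd(25, 36) = 1. 41 = 3×12 + 5. So 25^{41} ≡ 25^{5} ≡ 13 (mod 36)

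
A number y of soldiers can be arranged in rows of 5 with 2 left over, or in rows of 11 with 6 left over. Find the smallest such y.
M = 5 × 11 = 55. M₁ = 11, y₁ ≡ 1 (mod 5). M₂ = 5, y₂ ≡ 9 (mod 11). y = 2×11×1 + 6×5×9 ≡ 17 (mod 55)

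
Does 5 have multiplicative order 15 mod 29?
Powers of 5 mod 29: 5^1≡5, 5^2≡25, 5^3≡9, 5^4≡16, 5^5≡22, 5^6≡23, 5^7≡28, 5^8≡24, 5^9≡4, 5^10≡20, 5^11≡13, 5^12≡7, 5^13≡6, 5^14≡1. Already 5^14≡1, so the order is 14 < 15. No, the actual order is 14.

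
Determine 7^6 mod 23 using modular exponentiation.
By repeated squaring mod 23: 7^{1}≡7, 7^{2}≡3, 7^{4}≡9. Then 7^{6} = 7^{4+2} ≡ 9 × 3 ≡ 4 mod 23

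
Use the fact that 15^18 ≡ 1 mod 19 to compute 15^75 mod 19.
By Fermat: 15^{18} ≡ 1 mod 19. 75 = 4×18 + 3. So 15^{75} ≡ 15^{3} ≡ 12 mod 19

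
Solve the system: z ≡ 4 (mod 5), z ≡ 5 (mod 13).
M = 5 × 13 = 65. M₁ = 13, y₁ ≡ 2 (mod 5). M₂ = 5, y₂ ≡ 8 (mod 13). z = 4×13×2 + 5×5×8 ≡ 44 (mod 65)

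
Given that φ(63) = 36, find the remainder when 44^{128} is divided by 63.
By Euler: 44^{36} ≡ 1 (mod 63) since gcd(44, 63) = 1. 128 = 3×36 + 20. So 44^{128} ≡ 44^{20} ≡ 46 (mod 63)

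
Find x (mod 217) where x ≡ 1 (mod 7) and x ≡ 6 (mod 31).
M = 7 × 31 = 217. M₁ = 31, y₁ ≡ 5 (mod 7). M₂ = 7, y₂ ≡ 9 (mod 31). x = 1×31×5 + 6×7×9 ≡ 99 (mod 217)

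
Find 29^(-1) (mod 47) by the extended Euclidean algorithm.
Extended GCD: 29(13) + 47(-8) = 1. So 29^(-1) ≡ 13 (mod 47). Verify: 29 × 13 = 377 ≡ 1 (mod 47)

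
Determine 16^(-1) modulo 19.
Since 19 is prime, by Fermat 16^(-1) ≡ 16^{17} ≡ 6 mod 19. Verify: 16 × 6 = 96 ≡ 1 mod 19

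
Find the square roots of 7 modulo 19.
The square roots of 7 mod 19 are 11 and 8. Verify: 11² = 121 ≡ 7 (mod 19)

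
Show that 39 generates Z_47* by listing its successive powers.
39^1, 39^2, ..., 39^{46} mod 47: [39, 17, 5, 7, 38, 25, 35, 2, 31, 34, 10, 14, 29, 3, 23, 4, 15, 21, 20, 28, 11, 6, 46, 8, 30, 42, 40, 9, 22, 12, 45, 16, 13, 37, 33, 18, 44, 24, 43, 32, 26, 27, 19, 36, 41, 1]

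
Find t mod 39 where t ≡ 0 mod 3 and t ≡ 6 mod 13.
M = 3 × 13 = 39. M₁ = 13, y₁ ≡ 1 mod 3. M₂ = 3, y₂ ≡ 9 mod 13. t = 0×13×1 + 6×3×9 ≡ 6 mod 39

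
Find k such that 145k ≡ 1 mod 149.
Since 149 is prime, by Fermat 145^(-1) ≡ 145^{147} ≡ 37 mod 149. Verify: 145 × 37 = 5365 ≡ 1 mod 149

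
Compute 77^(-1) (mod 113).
Since 113 is prime, by Fermat 77^(-1) ≡ 77^{111} ≡ 91 (mod 113). Verify: 77 × 91 = 7007 ≡ 1 (mod 113)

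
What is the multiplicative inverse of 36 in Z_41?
Since 41 is prime, by Fermat 36^(-1) ≡ 36^{39} ≡ 8 (mod 41). Verify: 36 × 8 = 288 ≡ 1 (mod 41)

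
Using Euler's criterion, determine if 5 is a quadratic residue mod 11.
By Euler's criterion: 5^{5} ≡ 1 (mod 11). Since this equals 1, 5 is a QR.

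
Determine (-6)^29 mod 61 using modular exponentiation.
By repeated squaring mod 61: (-6)^{1}≡55, (-6)^{2}≡36, (-6)^{4}≡15, (-6)^{8}≡42, (-6)^{16}≡56. Then (-6)^{29} = (-6)^{16+8+4+1} ≡ 56 × 42 × 15 × 55 ≡ 51 mod 61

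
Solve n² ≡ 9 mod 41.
The square roots of 9 mod 41 are 38 and 3. Verify: 38² = 1444 ≡ 9 mod 41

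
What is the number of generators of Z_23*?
There are φ(23-1) = φ(22) = 10 primitive roots modulo 23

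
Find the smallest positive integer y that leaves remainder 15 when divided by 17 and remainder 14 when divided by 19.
M = 17 × 19 = 323. M₁ = 19, y₁ ≡ 9 (mod 17). M₂ = 17, y₂ ≡ 9 (mod 19). y = 15×19×9 + 14×17×9 ≡ 185 (mod 323)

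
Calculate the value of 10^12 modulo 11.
Using Fermat: 10^{10} ≡ 1 (mod 11). 12 ≡ 2 (mod 10). So 10^{12} ≡ 10^{2} ≡ 1 (mod 11)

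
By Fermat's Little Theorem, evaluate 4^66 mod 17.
By Fermat: 4^{16} ≡ 1 (mod 17). 66 = 4×16 + 2. So 4^{66} ≡ 4^{2} ≡ 16 (mod 17)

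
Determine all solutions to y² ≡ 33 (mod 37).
The square roots of 33 mod 37 are 12 and 25. Verify: 12² = 144 ≡ 33 (mod 37)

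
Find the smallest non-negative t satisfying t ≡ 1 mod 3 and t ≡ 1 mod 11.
M = 3 × 11 = 33. M₁ = 11, y₁ ≡ 2 mod 3. M₂ = 3, y₂ ≡ 4 mod 11. t = 1×11×2 + 1×3×4 ≡ 1 mod 33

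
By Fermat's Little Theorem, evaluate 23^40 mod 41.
By Fermat's Little Theorem, 23^{40} ≡ 1 mod 41 since 41 is prime and gcd(23, 41) = 1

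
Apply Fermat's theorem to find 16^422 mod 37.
By Fermat: 16^{36} ≡ 1 mod 37. 422 ≡ 26 mod 36. So 16^{422} ≡ 16^{26} ≡ 7 mod 37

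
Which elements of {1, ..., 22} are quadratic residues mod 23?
Squares in Z_23*: {1, 2, 3, 4, 6, 8, 9, 12, 13, 16, 18}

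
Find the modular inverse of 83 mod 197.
Since 197 is prime, by Fermat 83^(-1) ≡ 83^{195} ≡ 19 mod 197. Verify: 83 × 19 = 1577 ≡ 1 mod 197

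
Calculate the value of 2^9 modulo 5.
Using Fermat: 2^{4} ≡ 1 (mod 5). 9 ≡ 1 (mod 4). So 2^{9} ≡ 2^{1} ≡ 2 (mod 5)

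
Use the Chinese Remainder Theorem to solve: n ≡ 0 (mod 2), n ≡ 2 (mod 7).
M = 2 × 7 = 14. M₁ = 7, y₁ ≡ 1 (mod 2). M₂ = 2, y₂ ≡ 4 (mod 7). n = 0×7×1 + 2×2×4 ≡ 2 (mod 14)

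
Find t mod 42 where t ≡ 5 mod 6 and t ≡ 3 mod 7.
M = 6 × 7 = 42. M₁ = 7, y₁ ≡ 1 mod 6. M₂ = 6, y₂ ≡ 6 mod 7. t = 5×7×1 + 3×6×6 ≡ 17 mod 42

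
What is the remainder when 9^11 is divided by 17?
By repeated squaring mod 17: 9^{1}≡9, 9^{2}≡13, 9^{4}≡16, 9^{8}≡1. Then 9^{11} = 9^{8+2+1} ≡ 1 × 13 × 9 ≡ 15 mod 17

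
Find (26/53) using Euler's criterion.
(26/53) = 26^{26} mod 53 = -1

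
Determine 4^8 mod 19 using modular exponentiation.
By repeated squaring (mod 19): 4^{1}≡4, 4^{2}≡16, 4^{4}≡9, 4^{8}≡5. So 4^{8} ≡ 5 (mod 19)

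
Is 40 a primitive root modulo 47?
ord_47(40) divides 46. For each prime q|46: 40^{23}≡46, 40^{2}≡2, none ≡ 1. So 40 has order 46 and is a primitive root mod 47.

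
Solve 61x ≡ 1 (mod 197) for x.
Since 197 is prime, by Fermat 61^(-1) ≡ 61^{195} ≡ 42 (mod 197). Verify: 61 × 42 = 2562 ≡ 1 (mod 197)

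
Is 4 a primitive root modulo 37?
4^{18} ≡ 1 mod 37 and 18 < 36, so ord_37(4) = 18 ≠ 36 and 4 is not a primitive root.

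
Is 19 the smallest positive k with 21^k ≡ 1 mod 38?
Powers of 21 mod 38: 21^1≡21, 21^2≡23, 21^3≡27, 21^4≡35, 21^5≡13, 21^6≡7, 21^7≡33, 21^8≡9, 21^9≡37, 21^10≡17, 21^11≡15, 21^12≡11, 21^13≡3, 21^14≡25, 21^15≡31, 21^16≡5, 21^17≡29, 21^18≡1. Already 21^18≡1, so the order is 18 < 19. No, the actual order is 18.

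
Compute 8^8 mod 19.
By repeated squaring (mod 19): 8^{1}≡8, 8^{2}≡7, 8^{4}≡11, 8^{8}≡7. So 8^{8} ≡ 7 (mod 19)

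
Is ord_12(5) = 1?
Powers of 5 mod 12: 5^1≡5, 5^2≡1. 5^1≡5≢1, so ord ≠ 1. No, the actual order is 2.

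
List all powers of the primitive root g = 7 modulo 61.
7^1, 7^2, ..., 7^{60} mod 61: [7, 49, 38, 22, 32, 41, 43, 57, 33, 48, 31, 34, 55, 19, 11, 16, 51, 52, 59, 47, 24, 46, 17, 58, 40, 36, 8, 56, 26, 60, 54, 12, 23, 39, 29, 20, 18, 4, 28, 13, 30, 27, 6, 42, 50, 45, 10, 9, 2, 14, 37, 15, 44, 3, 21, 25, 53, 5, 35, 1]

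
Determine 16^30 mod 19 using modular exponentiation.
Using Fermat: 16^{18} ≡ 1 (mod 19). 30 ≡ 12 (mod 18). So 16^{30} ≡ 16^{12} ≡ 11 (mod 19)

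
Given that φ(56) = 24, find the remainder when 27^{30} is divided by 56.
By Euler: 27^{24} ≡ 1 (mod 56) since gcd(27, 56) = 1. 30 = 1×24 + 6. So 27^{30} ≡ 27^{6} ≡ 1 (mod 56)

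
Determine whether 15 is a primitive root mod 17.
15^{8} ≡ 1 mod 17 and 8 < 16, so ord_17(15) = 8 ≠ 16 and 15 is not a primitive root.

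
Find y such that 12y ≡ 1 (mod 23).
Since 23 is prime, by Fermat 12^(-1) ≡ 12^{21} ≡ 2 (mod 23). Verify: 12 × 2 = 24 ≡ 1 (mod 23)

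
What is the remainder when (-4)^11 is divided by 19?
By repeated squaring (mod 19): (-4)^{1}≡15, (-4)^{2}≡16, (-4)^{4}≡9, (-4)^{8}≡5. Then (-4)^{11} = (-4)^{8+2+1} ≡ 5 × 16 × 15 ≡ 3 (mod 19)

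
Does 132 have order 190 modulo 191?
ord_191(132) divides 190. For each prime q|190: 132^{95}≡190, 132^{38}≡49, 132^{10}≡136, none ≡ 1. So 132 has order 190 and is a primitive root mod 191.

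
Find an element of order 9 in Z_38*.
5 has order 9 mod 38 since 5^{9} ≡ 1 mod 38 and no smaller power works.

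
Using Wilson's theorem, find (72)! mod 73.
By Wilson's theorem, (72)! ≡ -1 ≡ 72 mod 73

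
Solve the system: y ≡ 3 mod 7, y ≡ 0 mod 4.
M = 7 × 4 = 28. M₁ = 4, y₁ ≡ 2 mod 7. M₂ = 7, y₂ ≡ 3 mod 4. y = 3×4×2 + 0×7×3 ≡ 24 mod 28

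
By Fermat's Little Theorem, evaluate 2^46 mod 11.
By Fermat: 2^{10} ≡ 1 mod 11. 46 = 4×10 + 6. So 2^{46} ≡ 2^{6} ≡ 9 mod 11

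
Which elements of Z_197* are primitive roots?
There are φ(196) = 84 primitive roots mod 197: {2, 3, 5, 8, 11, 12, 13, 17, 18, 21, 27, 30, 31, 32, 35, 38, 44, 45, 46, 48, 50, 52, 56, 57, 58, 66, 67, 71, 72, 73, 74, 75, 78, 79, 80, 82, 86, 89, 91, 94, 95, 98, 99, 102, 103, 106, 108, 111, 115, 117, 118, 119, 122, 123, 124, 125, 126, 130, 131, 139, 140, 141, 145, 147, 149, 151, 152, 153, 159, 162, 165, 166, 167, 170, 176, 179, 180, 184, 185, 186, 189, 192, 194, 195}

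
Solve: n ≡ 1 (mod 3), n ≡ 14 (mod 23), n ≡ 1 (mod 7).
M = 3 × 23 × 7 = 483. M₁ = 161, y₁ ≡ 2 (mod 3). M₂ = 21, y₂ ≡ 11 (mod 23). M₃ = 69, y₃ ≡ 6 (mod 7). n = 1×161×2 + 14×21×11 + 1×69×6 ≡ 106 (mod 483)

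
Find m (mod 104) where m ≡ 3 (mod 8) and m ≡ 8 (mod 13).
M = 8 × 13 = 104. M₁ = 13, y₁ ≡ 5 (mod 8). M₂ = 8, y₂ ≡ 5 (mod 13). m = 3×13×5 + 8×8×5 ≡ 99 (mod 104)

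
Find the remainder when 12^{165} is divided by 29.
By Fermat: 12^{28} ≡ 1 (mod 29). 165 = 5×28 + 25. So 12^{165} ≡ 12^{25} ≡ 12 (mod 29)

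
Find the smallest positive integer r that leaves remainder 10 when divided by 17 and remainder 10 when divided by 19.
M = 17 × 19 = 323. M₁ = 19, y₁ ≡ 9 mod 17. M₂ = 17, y₂ ≡ 9 mod 19. r = 10×19×9 + 10×17×9 ≡ 10 mod 323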